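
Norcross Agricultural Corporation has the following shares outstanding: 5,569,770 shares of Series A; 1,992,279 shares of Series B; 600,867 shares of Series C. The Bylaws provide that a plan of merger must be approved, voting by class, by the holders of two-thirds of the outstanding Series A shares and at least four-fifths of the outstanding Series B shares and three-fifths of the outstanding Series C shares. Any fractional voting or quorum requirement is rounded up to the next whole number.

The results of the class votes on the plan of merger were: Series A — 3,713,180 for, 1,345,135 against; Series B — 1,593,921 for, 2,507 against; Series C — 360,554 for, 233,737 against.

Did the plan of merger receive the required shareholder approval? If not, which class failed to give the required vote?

Series A: 2/3 of 5569770 = 3713180; 3,713,180 required, 3,713,180 in favor — approved.
Series B: 4/5 of 1992279 = 1593823.20, rounded up to 1593824; 1,593,824 required, 1,593,921 in favor — approved.
Series C: 3/5 of 600867 = 360520.20, rounded up to 360521; 360,521 required, 360,554 in favor — approved.

Approved — every class gave the required vote.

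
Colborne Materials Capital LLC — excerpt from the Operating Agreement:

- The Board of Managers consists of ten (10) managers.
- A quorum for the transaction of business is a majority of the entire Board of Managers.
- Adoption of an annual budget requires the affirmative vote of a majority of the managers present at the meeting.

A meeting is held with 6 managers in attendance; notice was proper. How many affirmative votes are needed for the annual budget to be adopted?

4

The annual budget requires a majority of the managers present (6).
A majority of 6 is 4.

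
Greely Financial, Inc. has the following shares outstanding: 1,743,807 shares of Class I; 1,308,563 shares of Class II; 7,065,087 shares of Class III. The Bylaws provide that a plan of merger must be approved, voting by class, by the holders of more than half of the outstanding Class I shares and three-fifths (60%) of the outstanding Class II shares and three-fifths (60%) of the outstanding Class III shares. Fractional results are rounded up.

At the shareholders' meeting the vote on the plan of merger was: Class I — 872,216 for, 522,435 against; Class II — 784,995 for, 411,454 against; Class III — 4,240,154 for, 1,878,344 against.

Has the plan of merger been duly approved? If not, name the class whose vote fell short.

Not approved — the Class II shares did not give the required vote.

Class I: a majority of 1743807 is 871904; 871,904 required, 872,216 in favor — approved.
Class II: 3/5 of 1308563 = 785137.80, rounded up to 785138; 785,138 required, 784,995 in favor — not approved.
Class III: 3/5 of 7065087 = 4239052.20, rounded up to 4239053; 4,239,053 required, 4,240,154 in favor — approved.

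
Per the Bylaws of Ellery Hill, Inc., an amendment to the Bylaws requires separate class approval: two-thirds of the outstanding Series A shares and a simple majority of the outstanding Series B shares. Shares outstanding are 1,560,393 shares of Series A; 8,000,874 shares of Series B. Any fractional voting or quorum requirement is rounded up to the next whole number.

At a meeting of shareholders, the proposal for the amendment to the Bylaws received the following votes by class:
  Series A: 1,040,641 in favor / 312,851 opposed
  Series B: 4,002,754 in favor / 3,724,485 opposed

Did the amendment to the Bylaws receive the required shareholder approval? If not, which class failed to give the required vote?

Series A: 2/3 of 1560393 = 1040262; 1,040,262 required, 1,040,641 in favor — approved.
Series B: a majority of 8000874 is 4000438; 4,000,438 required, 4,002,754 in favor — approved.

Approved — every class gave the required vote.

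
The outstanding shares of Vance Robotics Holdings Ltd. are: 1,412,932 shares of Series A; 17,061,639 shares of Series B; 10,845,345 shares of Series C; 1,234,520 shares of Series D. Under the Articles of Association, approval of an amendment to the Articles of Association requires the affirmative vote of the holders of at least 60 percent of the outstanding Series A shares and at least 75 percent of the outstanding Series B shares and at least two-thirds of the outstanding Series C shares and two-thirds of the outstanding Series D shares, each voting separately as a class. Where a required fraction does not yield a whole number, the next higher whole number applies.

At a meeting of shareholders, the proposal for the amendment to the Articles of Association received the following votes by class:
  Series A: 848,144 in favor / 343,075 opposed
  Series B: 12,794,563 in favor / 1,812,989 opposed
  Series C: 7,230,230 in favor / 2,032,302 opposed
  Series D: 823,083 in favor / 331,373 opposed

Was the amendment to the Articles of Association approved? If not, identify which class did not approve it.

Series A: 3/5 of 1412932 = 847759.20, rounded up to 847760; 847,760 required, 848,144 in favor — approved.
Series B: 3/4 of 17061639 = 12796229.25, rounded up to 12796230; 12,796,230 required, 12,794,563 in favor — not approved.
Series C: 2/3 of 10845345 = 7230230; 7,230,230 required, 7,230,230 in favor — approved.
Series D: 2/3 of 1234520 = 823013.33, rounded up to 823014; 823,014 required, 823,083 in favor — approved.

Not approved — the Series B shares did not give the required vote.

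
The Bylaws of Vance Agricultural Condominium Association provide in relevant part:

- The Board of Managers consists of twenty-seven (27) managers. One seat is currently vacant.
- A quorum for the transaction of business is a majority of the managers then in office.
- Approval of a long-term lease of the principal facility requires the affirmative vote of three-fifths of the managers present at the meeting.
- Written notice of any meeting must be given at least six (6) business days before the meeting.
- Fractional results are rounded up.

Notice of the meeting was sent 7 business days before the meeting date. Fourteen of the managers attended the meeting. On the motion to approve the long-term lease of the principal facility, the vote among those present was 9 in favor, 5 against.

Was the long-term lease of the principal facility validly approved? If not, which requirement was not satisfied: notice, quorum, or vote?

Notice: 7 business days given; 6 required (7 ≥ 6). Satisfied.
Quorum: 14 present; quorum is 14. Satisfied.
Vote: the long-term lease of the principal facility requires three-fifths of the managers present (14). 3/5 of 14 = 8.40, rounded up to 9, so 9 affirmative votes are needed; 9 voted in favor. Satisfied.

Valid — all requirements satisfied.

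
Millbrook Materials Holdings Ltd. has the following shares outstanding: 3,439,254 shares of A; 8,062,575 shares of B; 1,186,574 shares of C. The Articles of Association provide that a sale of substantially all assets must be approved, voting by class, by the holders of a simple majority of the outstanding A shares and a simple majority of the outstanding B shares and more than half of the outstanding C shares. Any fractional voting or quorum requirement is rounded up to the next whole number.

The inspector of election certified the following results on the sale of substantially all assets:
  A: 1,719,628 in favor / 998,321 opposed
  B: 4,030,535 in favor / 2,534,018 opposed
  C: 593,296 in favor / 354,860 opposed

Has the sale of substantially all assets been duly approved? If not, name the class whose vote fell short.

A: a majority of 3439254 is 1719628; 1,719,628 required, 1,719,628 in favor — approved.
B: a majority of 8062575 is 4031288; 4,031,288 required, 4,030,535 in favor — not approved.
C: a majority of 1186574 is 593288; 593,288 required, 593,296 in favor — approved.

Not approved — the B shares did not give the required vote.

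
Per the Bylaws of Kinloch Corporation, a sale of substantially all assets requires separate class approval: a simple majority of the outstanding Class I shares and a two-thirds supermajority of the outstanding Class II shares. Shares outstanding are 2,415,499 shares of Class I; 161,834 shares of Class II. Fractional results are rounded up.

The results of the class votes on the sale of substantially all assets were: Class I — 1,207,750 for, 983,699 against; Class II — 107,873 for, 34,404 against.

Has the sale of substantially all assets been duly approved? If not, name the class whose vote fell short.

Class I: a majority of 2415499 is 1207750; 1,207,750 required, 1,207,750 in favor — approved.
Class II: 2/3 of 161834 = 107889.33, rounded up to 107890; 107,890 required, 107,873 in favor — not approved.

Not approved — the Class II shares did not give the required vote.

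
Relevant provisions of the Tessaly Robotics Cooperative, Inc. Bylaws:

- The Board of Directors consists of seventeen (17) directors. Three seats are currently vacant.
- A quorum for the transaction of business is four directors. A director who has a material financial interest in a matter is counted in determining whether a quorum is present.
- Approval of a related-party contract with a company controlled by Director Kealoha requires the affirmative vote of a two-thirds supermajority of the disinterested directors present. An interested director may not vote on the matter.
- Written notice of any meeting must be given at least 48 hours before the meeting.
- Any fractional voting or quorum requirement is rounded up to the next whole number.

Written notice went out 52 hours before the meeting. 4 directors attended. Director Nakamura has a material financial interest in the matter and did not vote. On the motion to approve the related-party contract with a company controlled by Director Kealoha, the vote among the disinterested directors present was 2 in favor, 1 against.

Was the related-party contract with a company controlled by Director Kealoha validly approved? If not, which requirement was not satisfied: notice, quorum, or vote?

Notice: 52 hours given; 48 required (52 ≥ 48). Satisfied.
Quorum: 4 present (interested directors count toward quorum); quorum is 4. Satisfied.
Vote: the related-party contract with a company controlled by Director Kealoha requires two-thirds of the disinterested directors present (4 − 1 = 3). 2/3 of 3 = 2, so 2 affirmative votes are needed; 2 voted in favor. Satisfied.

Valid — all requirements satisfied.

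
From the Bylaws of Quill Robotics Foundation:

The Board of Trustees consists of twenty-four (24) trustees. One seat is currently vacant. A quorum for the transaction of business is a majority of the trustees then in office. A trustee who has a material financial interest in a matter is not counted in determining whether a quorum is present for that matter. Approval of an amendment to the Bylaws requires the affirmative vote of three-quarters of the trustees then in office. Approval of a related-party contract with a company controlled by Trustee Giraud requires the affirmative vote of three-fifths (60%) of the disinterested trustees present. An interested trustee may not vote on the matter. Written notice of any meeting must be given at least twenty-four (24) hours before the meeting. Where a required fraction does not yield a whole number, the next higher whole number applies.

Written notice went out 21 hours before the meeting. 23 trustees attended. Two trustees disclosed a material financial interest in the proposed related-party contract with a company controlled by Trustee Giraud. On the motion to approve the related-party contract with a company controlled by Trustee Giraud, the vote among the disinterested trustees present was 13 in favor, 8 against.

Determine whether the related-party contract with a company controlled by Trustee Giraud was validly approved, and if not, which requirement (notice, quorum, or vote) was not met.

Notice: 21 hours given; 24 required (21 < 24). Not satisfied.
Quorum: 23 present, but the 2 interested trustees do not count, leaving 21. Quorum is 12. Satisfied.
Vote: the related-party contract with a company controlled by Trustee Giraud requires three-fifths of the disinterested trustees present (23 − 2 = 21). 3/5 of 21 = 12.60, rounded up to 13, so 13 affirmative votes are needed; 13 voted in favor. Satisfied.

Invalid — notice requirement not satisfied.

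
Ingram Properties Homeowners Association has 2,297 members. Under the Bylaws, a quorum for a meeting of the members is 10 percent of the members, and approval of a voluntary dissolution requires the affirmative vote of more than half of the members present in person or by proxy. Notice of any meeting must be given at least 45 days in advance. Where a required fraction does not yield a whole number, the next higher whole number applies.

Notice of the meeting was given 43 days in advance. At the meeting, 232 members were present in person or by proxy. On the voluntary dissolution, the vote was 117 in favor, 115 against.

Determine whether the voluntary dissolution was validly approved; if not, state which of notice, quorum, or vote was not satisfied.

Invalid — notice requirement not satisfied.

Notice: 43 days given; 45 required. Not satisfied.
Quorum: 10% of 2,297 = 229.70, rounded up to 230; 232 present. Satisfied.
Vote: requires a majority of those present (232); a majority of 232 is 117, so 117 needed; 117 in favor. Satisfied.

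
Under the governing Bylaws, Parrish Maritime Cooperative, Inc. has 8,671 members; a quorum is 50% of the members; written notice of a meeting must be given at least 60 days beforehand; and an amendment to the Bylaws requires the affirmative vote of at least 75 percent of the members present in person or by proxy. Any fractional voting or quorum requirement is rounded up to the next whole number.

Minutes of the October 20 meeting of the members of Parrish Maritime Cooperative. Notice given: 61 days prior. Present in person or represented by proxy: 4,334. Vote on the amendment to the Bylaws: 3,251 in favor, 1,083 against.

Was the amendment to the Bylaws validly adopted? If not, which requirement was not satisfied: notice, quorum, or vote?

Invalid — quorum requirement not satisfied.

Notice: 61 days given; 60 required. Satisfied.
Quorum: 50% of 8,671 = 4,335.50, rounded up to 4,336; 4,334 present. Not satisfied.
Vote: requires three-fourths of those present (4,334); 3/4 of 4334 = 3250.50, rounded up to 3251, so 3,251 needed; 3,251 in favor. Satisfied.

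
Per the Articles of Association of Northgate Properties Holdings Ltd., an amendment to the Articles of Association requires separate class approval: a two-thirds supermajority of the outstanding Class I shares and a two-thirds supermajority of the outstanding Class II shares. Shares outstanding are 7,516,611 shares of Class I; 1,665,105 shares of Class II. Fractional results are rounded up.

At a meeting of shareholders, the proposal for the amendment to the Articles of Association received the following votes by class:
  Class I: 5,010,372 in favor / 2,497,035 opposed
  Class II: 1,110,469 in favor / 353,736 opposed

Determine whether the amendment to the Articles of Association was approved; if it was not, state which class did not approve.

Class I: 2/3 of 7516611 = 5011074; 5,011,074 required, 5,010,372 in favor — not approved.
Class II: 2/3 of 1665105 = 1110070; 1,110,070 required, 1,110,469 in favor — approved.

Not approved — the Class I shares did not give the required vote.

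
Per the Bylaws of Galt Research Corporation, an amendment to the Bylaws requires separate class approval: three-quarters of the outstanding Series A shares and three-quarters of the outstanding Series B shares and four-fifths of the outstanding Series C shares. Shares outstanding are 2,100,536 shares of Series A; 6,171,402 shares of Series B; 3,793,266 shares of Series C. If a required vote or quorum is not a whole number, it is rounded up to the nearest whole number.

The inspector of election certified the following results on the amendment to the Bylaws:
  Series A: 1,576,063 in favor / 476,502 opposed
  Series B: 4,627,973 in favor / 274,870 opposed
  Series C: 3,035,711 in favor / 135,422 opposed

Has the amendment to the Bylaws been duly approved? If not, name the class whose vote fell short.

Not approved — the Series B shares did not give the required vote.

Series A: 3/4 of 2100536 = 1575402; 1,575,402 required, 1,576,063 in favor — approved.
Series B: 3/4 of 6171402 = 4628551.50, rounded up to 4628552; 4,628,552 required, 4,627,973 in favor — not approved.
Series C: 4/5 of 3793266 = 3034612.80, rounded up to 3034613; 3,034,613 required, 3,035,711 in favor — approved.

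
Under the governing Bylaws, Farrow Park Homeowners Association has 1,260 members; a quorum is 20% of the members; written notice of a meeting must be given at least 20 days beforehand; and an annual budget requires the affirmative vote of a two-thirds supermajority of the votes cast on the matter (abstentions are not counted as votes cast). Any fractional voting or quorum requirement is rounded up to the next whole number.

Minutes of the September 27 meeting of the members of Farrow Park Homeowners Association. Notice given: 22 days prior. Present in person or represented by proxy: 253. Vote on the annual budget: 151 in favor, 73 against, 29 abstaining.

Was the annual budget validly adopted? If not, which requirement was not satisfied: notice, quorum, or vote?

Valid — all requirements satisfied.

Notice: 22 days given; 20 required. Satisfied.
Quorum: 20% of 1,260 = 252; 253 present. Satisfied.
Vote: requires two-thirds of the votes cast (253 − 29 abstaining = 224); 2/3 of 224 = 149.33, rounded up to 150, so 150 needed; 151 in favor. Satisfied.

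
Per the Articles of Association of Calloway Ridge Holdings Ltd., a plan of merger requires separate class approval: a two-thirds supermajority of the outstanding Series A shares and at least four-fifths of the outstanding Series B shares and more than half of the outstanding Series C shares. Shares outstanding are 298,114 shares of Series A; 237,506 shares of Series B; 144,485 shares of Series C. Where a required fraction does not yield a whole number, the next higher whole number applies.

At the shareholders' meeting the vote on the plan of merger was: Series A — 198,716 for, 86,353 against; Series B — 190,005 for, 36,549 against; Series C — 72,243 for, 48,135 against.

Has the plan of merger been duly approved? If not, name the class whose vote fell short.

Series A: 2/3 of 298114 = 198742.67, rounded up to 198743; 198,743 required, 198,716 in favor — not approved.
Series B: 4/5 of 237506 = 190004.80, rounded up to 190005; 190,005 required, 190,005 in favor — approved.
Series C: a majority of 144485 is 72243; 72,243 required, 72,243 in favor — approved.

Not approved — the Series A shares did not give the required vote.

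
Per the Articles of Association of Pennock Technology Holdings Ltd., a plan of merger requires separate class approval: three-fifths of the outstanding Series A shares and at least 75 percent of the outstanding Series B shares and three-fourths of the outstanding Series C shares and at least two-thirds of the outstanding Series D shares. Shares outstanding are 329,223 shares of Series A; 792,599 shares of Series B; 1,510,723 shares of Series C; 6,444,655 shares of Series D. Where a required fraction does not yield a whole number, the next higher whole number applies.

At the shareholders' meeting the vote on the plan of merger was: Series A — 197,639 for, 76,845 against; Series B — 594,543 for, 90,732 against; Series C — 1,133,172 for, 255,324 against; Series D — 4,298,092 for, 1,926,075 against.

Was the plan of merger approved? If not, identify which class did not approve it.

Series A: 3/5 of 329223 = 197533.80, rounded up to 197534; 197,534 required, 197,639 in favor — approved.
Series B: 3/4 of 792599 = 594449.25, rounded up to 594450; 594,450 required, 594,543 in favor — approved.
Series C: 3/4 of 1510723 = 1133042.25, rounded up to 1133043; 1,133,043 required, 1,133,172 in favor — approved.
Series D: 2/3 of 6444655 = 4296436.67, rounded up to 4296437; 4,296,437 required, 4,298,092 in favor — approved.

Approved — every class gave the required vote.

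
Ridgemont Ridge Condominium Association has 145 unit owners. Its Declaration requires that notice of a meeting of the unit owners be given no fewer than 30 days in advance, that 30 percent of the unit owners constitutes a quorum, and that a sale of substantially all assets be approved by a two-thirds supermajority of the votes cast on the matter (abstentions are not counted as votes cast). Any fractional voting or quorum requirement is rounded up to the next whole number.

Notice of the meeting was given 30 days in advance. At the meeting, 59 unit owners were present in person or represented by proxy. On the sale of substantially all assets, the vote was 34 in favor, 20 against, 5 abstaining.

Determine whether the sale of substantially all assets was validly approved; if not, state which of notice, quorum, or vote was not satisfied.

Notice: 30 days given; 30 required. Satisfied.
Quorum: 30% of 145 = 43.50, rounded up to 44; 59 present. Satisfied.
Vote: requires two-thirds of the votes cast (59 − 5 abstaining = 54); 2/3 of 54 = 36, so 36 needed; 34 in favor. Not satisfied.

Invalid — vote requirement not satisfied.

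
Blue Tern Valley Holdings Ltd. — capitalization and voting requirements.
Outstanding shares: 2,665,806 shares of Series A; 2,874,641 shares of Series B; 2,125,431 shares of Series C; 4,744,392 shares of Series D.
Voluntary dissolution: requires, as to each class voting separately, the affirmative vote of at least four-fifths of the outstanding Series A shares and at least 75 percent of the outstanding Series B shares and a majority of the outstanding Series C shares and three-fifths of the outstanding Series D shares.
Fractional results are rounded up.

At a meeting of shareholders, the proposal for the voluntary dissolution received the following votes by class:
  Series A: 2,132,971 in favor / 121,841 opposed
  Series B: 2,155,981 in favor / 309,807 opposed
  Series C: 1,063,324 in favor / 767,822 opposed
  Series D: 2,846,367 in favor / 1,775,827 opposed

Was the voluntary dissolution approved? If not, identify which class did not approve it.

Series A: 4/5 of 2665806 = 2132644.80, rounded up to 2132645; 2,132,645 required, 2,132,971 in favor — approved.
Series B: 3/4 of 2874641 = 2155980.75, rounded up to 2155981; 2,155,981 required, 2,155,981 in favor — approved.
Series C: a majority of 2125431 is 1062716; 1,062,716 required, 1,063,324 in favor — approved.
Series D: 3/5 of 4744392 = 2846635.20, rounded up to 2846636; 2,846,636 required, 2,846,367 in favor — not approved.

Not approved — the Series D shares did not give the required vote.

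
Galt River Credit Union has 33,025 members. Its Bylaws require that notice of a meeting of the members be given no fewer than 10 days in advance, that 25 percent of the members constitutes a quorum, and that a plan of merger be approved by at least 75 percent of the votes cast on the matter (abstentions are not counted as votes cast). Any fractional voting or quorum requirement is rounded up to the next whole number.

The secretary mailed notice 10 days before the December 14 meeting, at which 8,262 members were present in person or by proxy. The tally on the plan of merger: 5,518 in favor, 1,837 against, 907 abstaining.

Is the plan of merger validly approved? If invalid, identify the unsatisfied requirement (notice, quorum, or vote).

Valid — all requirements satisfied.

Notice: 10 days given; 10 required. Satisfied.
Quorum: 25% of 33,025 = 8,256.25, rounded up to 8,257; 8,262 present. Satisfied.
Vote: requires three-fourths of the votes cast (8,262 − 907 abstaining = 7,355); 3/4 of 7355 = 5516.25, rounded up to 5517, so 5,517 needed; 5,518 in favor. Satisfied.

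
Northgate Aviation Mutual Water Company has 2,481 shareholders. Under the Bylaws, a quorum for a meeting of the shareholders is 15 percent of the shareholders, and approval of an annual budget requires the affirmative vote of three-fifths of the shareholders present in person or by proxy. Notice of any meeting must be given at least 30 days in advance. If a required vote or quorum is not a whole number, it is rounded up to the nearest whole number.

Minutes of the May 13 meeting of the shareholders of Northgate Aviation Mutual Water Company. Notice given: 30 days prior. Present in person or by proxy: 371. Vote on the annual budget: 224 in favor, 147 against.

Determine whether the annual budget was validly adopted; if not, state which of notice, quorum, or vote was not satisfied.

Notice: 30 days given; 30 required. Satisfied.
Quorum: 15% of 2,481 = 372.15, rounded up to 373; 371 present. Not satisfied.
Vote: requires three-fifths of those present (371); 3/5 of 371 = 222.60, rounded up to 223, so 223 needed; 224 in favor. Satisfied.

Invalid — quorum requirement not satisfied.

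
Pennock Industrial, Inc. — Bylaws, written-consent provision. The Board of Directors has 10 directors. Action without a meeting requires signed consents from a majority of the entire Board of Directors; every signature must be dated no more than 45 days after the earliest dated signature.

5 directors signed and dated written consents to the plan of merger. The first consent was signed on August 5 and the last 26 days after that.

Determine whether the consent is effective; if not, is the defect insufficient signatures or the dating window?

Not effective — insufficient signatures.

Signatures required: a majority of 10 — a majority of 10 is 6, so 6 needed; 5 signed. Insufficient.
Dating window: the latest signature is 26 days after the earliest; the limit is 45 days. Within the window.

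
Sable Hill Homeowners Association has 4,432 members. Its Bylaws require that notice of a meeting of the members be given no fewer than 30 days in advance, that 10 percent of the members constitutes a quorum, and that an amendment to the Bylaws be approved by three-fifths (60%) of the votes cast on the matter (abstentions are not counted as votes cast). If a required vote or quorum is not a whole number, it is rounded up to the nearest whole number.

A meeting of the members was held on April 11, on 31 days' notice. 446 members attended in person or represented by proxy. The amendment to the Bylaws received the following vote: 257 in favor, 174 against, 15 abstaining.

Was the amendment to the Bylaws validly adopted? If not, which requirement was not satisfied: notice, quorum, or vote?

Notice: 31 days given; 30 required. Satisfied.
Quorum: 10% of 4,432 = 443.20, rounded up to 444; 446 present. Satisfied.
Vote: requires three-fifths of the votes cast (446 − 15 abstaining = 431); 3/5 of 431 = 258.60, rounded up to 259, so 259 needed; 257 in favor. Not satisfied.

Invalid — vote requirement not satisfied.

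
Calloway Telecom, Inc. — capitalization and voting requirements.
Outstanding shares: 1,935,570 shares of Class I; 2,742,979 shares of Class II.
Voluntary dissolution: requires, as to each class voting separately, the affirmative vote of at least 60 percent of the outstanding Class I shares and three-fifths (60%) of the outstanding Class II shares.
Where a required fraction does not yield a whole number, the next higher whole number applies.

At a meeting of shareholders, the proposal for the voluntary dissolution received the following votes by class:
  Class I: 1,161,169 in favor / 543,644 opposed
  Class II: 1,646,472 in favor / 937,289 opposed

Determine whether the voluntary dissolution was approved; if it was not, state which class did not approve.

Not approved — the Class I shares did not give the required vote.

Class I: 3/5 of 1935570 = 1161342; 1,161,342 required, 1,161,169 in favor — not approved.
Class II: 3/5 of 2742979 = 1645787.40, rounded up to 1645788; 1,645,788 required, 1,646,472 in favor — approved.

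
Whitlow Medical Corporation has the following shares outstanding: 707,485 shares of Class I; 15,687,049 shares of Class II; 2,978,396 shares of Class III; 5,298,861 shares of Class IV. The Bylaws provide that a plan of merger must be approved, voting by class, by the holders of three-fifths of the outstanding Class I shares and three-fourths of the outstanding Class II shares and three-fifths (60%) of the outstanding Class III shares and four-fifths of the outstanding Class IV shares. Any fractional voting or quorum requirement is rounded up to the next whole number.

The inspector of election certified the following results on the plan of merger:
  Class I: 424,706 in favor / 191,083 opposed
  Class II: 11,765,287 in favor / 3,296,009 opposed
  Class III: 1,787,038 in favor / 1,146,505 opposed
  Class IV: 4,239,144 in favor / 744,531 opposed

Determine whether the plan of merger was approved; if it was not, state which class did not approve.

Class I: 3/5 of 707485 = 424491; 424,491 required, 424,706 in favor — approved.
Class II: 3/4 of 15687049 = 11765286.75, rounded up to 11765287; 11,765,287 required, 11,765,287 in favor — approved.
Class III: 3/5 of 2978396 = 1787037.60, rounded up to 1787038; 1,787,038 required, 1,787,038 in favor — approved.
Class IV: 4/5 of 5298861 = 4239088.80, rounded up to 4239089; 4,239,089 required, 4,239,144 in favor — approved.

Approved — every class gave the required vote.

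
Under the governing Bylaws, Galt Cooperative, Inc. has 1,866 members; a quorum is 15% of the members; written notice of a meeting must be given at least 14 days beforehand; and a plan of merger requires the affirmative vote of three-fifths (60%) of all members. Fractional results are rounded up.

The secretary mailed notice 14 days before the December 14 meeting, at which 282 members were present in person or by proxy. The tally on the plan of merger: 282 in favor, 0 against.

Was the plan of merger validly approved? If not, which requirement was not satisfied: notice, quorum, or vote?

Invalid — vote requirement not satisfied.

Notice: 14 days given; 14 required. Satisfied.
Quorum: 15% of 1,866 = 279.90, rounded up to 280; 282 present. Satisfied.
Vote: requires three-fifths of all members (1,866); 3/5 of 1866 = 1119.60, rounded up to 1120, so 1,120 needed; 282 in favor. Not satisfied.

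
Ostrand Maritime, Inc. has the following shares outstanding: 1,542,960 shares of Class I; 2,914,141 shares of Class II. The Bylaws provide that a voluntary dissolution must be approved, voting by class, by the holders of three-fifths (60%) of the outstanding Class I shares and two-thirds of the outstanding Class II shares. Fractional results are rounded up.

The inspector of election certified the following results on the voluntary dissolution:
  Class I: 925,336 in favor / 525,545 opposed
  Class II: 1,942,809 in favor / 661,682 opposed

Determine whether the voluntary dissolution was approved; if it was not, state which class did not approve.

Not approved — the Class I shares did not give the required vote.

Class I: 3/5 of 1542960 = 925776; 925,776 required, 925,336 in favor — not approved.
Class II: 2/3 of 2914141 = 1942760.67, rounded up to 1942761; 1,942,761 required, 1,942,809 in favor — approved.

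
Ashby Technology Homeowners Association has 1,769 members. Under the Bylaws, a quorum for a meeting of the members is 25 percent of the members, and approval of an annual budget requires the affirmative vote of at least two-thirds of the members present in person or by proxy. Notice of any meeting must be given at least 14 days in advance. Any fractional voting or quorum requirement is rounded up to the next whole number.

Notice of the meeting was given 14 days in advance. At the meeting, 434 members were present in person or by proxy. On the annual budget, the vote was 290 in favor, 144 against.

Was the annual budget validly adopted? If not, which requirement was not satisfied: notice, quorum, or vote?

Invalid — quorum requirement not satisfied.

Notice: 14 days given; 14 required. Satisfied.
Quorum: 25% of 1,769 = 442.25, rounded up to 443; 434 present. Not satisfied.
Vote: requires two-thirds of those present (434); 2/3 of 434 = 289.33, rounded up to 290, so 290 needed; 290 in favor. Satisfied.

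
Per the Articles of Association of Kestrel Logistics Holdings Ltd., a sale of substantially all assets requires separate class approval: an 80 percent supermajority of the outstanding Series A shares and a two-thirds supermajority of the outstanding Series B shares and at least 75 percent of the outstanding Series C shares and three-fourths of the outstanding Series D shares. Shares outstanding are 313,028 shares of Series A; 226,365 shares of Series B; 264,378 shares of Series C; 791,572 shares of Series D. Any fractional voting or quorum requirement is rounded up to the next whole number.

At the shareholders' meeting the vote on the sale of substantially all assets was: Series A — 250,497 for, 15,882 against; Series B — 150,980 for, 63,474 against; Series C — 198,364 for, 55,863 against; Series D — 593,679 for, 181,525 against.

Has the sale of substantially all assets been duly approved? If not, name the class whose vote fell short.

Approved — every class gave the required vote.

Series A: 4/5 of 313028 = 250422.40, rounded up to 250423; 250,423 required, 250,497 in favor — approved.
Series B: 2/3 of 226365 = 150910; 150,910 required, 150,980 in favor — approved.
Series C: 3/4 of 264378 = 198283.50, rounded up to 198284; 198,284 required, 198,364 in favor — approved.
Series D: 3/4 of 791572 = 593679; 593,679 required, 593,679 in favor — approved.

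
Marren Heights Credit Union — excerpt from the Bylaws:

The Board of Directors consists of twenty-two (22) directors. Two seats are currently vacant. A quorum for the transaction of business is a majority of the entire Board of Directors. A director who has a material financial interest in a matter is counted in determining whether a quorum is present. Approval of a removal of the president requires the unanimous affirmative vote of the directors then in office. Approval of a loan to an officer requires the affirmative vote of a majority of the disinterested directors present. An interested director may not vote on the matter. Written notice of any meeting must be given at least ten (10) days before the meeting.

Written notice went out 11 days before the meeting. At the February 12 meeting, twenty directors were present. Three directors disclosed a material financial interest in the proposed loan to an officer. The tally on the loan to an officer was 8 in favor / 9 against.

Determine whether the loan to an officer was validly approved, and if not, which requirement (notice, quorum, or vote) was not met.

Notice: 11 days given; 10 required (11 ≥ 10). Satisfied.
Quorum: 20 present (interested directors count toward quorum); quorum is 12. Satisfied.
Vote: the loan to an officer requires a majority of the disinterested directors present (20 − 3 = 17). A majority of 17 is 9, so 9 affirmative votes are needed; 8 voted in favor. Not satisfied.

Invalid — vote requirement not satisfied.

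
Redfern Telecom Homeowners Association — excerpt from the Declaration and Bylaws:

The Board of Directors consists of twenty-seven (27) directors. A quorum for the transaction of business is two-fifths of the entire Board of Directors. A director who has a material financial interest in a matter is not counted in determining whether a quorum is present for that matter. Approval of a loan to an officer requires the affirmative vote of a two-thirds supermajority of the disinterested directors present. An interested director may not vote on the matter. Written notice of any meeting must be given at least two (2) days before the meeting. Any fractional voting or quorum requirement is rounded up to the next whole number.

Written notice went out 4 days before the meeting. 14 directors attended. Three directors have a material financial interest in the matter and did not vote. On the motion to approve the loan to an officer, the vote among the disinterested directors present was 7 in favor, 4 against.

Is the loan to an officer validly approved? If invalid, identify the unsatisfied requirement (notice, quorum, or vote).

Notice: 4 days given; 2 required (4 ≥ 2). Satisfied.
Quorum: 14 present, but the 3 interested directors do not count, leaving 11. Quorum is 11. Satisfied.
Vote: the loan to an officer requires two-thirds of the disinterested directors present (14 − 3 = 11). 2/3 of 11 = 7.33, rounded up to 8, so 8 affirmative votes are needed; 7 voted in favor. Not satisfied.

Invalid — vote requirement not satisfied.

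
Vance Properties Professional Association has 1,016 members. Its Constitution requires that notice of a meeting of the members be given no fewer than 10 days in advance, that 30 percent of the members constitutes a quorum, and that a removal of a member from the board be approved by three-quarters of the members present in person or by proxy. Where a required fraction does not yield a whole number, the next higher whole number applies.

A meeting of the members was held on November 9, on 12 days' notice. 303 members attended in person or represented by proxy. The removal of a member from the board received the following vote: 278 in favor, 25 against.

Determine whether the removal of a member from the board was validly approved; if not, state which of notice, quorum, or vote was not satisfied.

Invalid — quorum requirement not satisfied.

Notice: 12 days given; 10 required. Satisfied.
Quorum: 30% of 1,016 = 304.80, rounded up to 305; 303 present. Not satisfied.
Vote: requires three-fourths of those present (303); 3/4 of 303 = 227.25, rounded up to 228, so 228 needed; 278 in favor. Satisfied.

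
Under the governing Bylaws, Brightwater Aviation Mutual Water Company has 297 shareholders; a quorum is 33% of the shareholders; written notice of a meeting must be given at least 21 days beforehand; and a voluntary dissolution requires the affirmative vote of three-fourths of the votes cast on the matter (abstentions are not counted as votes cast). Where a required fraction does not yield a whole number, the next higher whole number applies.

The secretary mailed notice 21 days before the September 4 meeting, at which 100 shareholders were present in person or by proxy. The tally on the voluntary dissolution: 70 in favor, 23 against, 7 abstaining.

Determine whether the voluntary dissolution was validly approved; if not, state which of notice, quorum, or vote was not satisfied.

Valid — all requirements satisfied.

Notice: 21 days given; 21 required. Satisfied.
Quorum: 33% of 297 = 98.01, rounded up to 99; 100 present. Satisfied.
Vote: requires three-fourths of the votes cast (100 − 7 abstaining = 93); 3/4 of 93 = 69.75, rounded up to 70, so 70 needed; 70 in favor. Satisfied.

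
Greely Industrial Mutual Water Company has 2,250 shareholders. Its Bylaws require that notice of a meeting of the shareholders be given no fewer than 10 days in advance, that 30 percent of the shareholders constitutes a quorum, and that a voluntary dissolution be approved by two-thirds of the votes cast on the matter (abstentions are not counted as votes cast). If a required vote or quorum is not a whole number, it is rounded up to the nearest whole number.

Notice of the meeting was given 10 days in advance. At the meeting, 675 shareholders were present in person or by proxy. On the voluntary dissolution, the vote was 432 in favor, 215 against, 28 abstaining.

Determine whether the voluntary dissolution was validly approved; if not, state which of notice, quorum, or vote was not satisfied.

Notice: 10 days given; 10 required. Satisfied.
Quorum: 30% of 2,250 = 675; 675 present. Satisfied.
Vote: requires two-thirds of the votes cast (675 − 28 abstaining = 647); 2/3 of 647 = 431.33, rounded up to 432, so 432 needed; 432 in favor. Satisfied.

Valid — all requirements satisfied.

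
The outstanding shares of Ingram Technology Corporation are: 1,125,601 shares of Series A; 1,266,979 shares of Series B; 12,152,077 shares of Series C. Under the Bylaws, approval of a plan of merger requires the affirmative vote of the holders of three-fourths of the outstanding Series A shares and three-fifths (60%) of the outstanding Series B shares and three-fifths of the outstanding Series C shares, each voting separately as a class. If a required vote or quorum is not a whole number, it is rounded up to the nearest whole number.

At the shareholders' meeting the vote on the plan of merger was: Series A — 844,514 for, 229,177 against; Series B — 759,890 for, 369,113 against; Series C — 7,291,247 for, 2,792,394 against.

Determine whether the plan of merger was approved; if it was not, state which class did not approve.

Series A: 3/4 of 1125601 = 844200.75, rounded up to 844201; 844,201 required, 844,514 in favor — approved.
Series B: 3/5 of 1266979 = 760187.40, rounded up to 760188; 760,188 required, 759,890 in favor — not approved.
Series C: 3/5 of 12152077 = 7291246.20, rounded up to 7291247; 7,291,247 required, 7,291,247 in favor — approved.

Not approved — the Series B shares did not give the required vote.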